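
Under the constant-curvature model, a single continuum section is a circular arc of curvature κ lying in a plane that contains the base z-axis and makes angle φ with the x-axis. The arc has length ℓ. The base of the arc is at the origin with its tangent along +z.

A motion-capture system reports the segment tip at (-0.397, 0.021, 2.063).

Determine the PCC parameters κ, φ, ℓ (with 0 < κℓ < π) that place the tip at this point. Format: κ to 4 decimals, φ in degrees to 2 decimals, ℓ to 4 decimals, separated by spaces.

ρ = √(x²+y²) = √(-0.397² + 0.021²) = 0.39756
φ = atan2(y, x) mod 360° = atan2(0.021, -0.397) = 176.9721°
|p|² = ρ² + z² = 0.39756² + 2.063² = 4.41402
κ = 2ρ / |p|² = 2×0.39756 / 4.41402 = 0.18013
θ = 2·atan2(ρ, z) = 2·atan2(0.39756, 2.063) = 0.38075 rad
ℓ = θ/κ = 0.38075/0.18013 = 2.11370

0.1801 176.97 2.1137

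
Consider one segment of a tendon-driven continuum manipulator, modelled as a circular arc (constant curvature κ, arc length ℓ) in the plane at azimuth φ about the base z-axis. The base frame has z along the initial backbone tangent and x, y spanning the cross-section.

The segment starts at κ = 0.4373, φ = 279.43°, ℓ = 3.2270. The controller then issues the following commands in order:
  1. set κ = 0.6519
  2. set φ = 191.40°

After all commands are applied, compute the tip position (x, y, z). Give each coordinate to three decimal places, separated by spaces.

initial: κ=0.4373, φ=279.43°, ℓ=3.2270
cmd 1: set κ=0.6519 → (κ,φ,ℓ)=(0.6519,279.43°,3.2270) → tip=(0.3790,-2.2820,1.3213)
cmd 2: set φ=191.40° → (κ,φ,ℓ)=(0.6519,191.40°,3.2270) → tip=(-2.2676,-0.4572,1.3213)

-2.268 -0.457 1.321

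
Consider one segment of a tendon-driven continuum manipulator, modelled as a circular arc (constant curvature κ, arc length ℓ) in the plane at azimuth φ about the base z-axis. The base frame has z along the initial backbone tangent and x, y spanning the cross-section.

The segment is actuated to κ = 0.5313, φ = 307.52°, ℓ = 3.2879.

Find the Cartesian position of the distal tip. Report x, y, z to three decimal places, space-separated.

1.347 -1.754 1.853

θ = κ·ℓ = 0.5313 × 3.2879 = 1.74686 rad
ρ = (1 − cos θ)/κ = (1 − -0.17516)/0.5313 = 2.21185
z = sin θ / κ = 0.98454/0.5313 = 1.85308
x = ρ cos φ = 2.21185 × cos(307.52°) = 1.34710
y = ρ sin φ = 2.21185 × sin(307.52°) = -1.75431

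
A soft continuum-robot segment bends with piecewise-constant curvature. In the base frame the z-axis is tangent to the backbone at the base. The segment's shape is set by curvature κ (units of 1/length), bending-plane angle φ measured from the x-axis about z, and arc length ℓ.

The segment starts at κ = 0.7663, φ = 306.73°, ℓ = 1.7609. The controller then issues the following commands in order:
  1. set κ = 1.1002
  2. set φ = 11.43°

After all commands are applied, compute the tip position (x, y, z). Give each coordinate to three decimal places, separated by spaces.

1.210 0.245 0.849

initial: κ=0.7663, φ=306.73°, ℓ=1.7609
cmd 1: set κ=1.1002 → (κ,φ,ℓ)=(1.1002,306.73°,1.7609) → tip=(0.7384,-0.9895,0.8485)
cmd 2: set φ=11.43° → (κ,φ,ℓ)=(1.1002,11.43°,1.7609) → tip=(1.2102,0.2447,0.8485)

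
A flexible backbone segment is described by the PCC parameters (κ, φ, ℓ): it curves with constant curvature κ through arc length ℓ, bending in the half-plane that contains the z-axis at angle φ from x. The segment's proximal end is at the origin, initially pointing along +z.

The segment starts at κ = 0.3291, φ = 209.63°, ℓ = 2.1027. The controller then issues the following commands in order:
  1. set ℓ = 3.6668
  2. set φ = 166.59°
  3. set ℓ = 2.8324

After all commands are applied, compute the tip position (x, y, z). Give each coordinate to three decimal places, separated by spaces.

initial: κ=0.3291, φ=209.63°, ℓ=2.1027
cmd 1: set ℓ=3.6668 → (κ,φ,ℓ)=(0.3291,209.63°,3.6668) → tip=(-1.7008,-0.9674,2.8394)
cmd 2: set φ=166.59° → (κ,φ,ℓ)=(0.3291,166.59°,3.6668) → tip=(-1.9033,0.4538,2.8394)
cmd 3: set ℓ=2.8324 → (κ,φ,ℓ)=(0.3291,166.59°,2.8324) → tip=(-1.1938,0.2846,2.4397)

-1.194 0.285 2.440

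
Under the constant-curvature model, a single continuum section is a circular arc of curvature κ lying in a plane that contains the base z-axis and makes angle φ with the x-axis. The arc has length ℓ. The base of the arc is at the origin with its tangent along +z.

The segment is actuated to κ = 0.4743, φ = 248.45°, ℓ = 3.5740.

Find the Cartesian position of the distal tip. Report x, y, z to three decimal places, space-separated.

-0.870 -2.204 2.092

θ = κ·ℓ = 0.4743 × 3.5740 = 1.69515 rad
ρ = (1 − cos θ)/κ = (1 − -0.12403)/0.4743 = 2.36987
z = sin θ / κ = 0.99228/0.4743 = 2.09209
x = ρ cos φ = 2.36987 × cos(248.45°) = -0.87049
y = ρ sin φ = 2.36987 × sin(248.45°) = -2.20421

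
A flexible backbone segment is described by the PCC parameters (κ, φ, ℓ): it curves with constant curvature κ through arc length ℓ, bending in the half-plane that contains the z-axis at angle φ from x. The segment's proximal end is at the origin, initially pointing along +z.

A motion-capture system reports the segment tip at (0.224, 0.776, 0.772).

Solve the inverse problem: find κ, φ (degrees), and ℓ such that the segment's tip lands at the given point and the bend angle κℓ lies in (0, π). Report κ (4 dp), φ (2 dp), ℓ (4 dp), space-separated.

1.2940 73.90 1.2488

ρ = √(x²+y²) = √(0.224² + 0.776²) = 0.80768
φ = atan2(y, x) mod 360° = atan2(0.776, 0.224) = 73.8987°
|p|² = ρ² + z² = 0.80768² + 0.772² = 1.24834
κ = 2ρ / |p|² = 2×0.80768 / 1.24834 = 1.29402
θ = 2·atan2(ρ, z) = 2·atan2(0.80768, 0.772) = 1.61597 rad
ℓ = θ/κ = 1.61597/1.29402 = 1.24880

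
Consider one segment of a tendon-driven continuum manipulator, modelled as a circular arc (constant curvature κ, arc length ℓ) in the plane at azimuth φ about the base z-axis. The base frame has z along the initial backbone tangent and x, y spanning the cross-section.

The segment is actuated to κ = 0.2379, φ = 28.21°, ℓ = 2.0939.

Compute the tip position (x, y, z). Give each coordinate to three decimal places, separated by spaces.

θ = κ·ℓ = 0.2379 × 2.0939 = 0.49814 rad
ρ = (1 − cos θ)/κ = (1 − 0.87847)/0.2379 = 0.51083
z = sin θ / κ = 0.47779/0.2379 = 2.00837
x = ρ cos φ = 0.51083 × cos(28.21°) = 0.45015
y = ρ sin φ = 0.51083 × sin(28.21°) = 0.24147

0.450 0.241 2.008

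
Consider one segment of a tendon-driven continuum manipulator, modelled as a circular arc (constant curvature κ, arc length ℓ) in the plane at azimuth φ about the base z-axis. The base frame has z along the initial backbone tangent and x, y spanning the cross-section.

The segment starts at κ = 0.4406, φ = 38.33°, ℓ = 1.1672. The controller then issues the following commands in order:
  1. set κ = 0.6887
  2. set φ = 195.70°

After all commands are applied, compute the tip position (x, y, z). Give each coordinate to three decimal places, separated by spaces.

-0.428 -0.120 1.045

initial: κ=0.4406, φ=38.33°, ℓ=1.1672
cmd 1: set κ=0.6887 → (κ,φ,ℓ)=(0.6887,38.33°,1.1672) → tip=(0.3486,0.2756,1.0455)
cmd 2: set φ=195.70° → (κ,φ,ℓ)=(0.6887,195.70°,1.1672) → tip=(-0.4278,-0.1203,1.0455)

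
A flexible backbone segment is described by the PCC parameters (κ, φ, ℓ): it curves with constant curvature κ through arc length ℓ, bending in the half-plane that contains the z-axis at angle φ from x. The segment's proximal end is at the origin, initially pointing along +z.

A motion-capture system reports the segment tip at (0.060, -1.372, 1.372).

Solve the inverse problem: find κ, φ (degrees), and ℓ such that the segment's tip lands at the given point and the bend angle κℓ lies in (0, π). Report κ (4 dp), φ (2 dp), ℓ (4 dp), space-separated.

ρ = √(x²+y²) = √(0.060² + -1.372²) = 1.37331
φ = atan2(y, x) mod 360° = atan2(-1.372, 0.060) = 272.5041°
|p|² = ρ² + z² = 1.37331² + 1.372² = 3.76837
κ = 2ρ / |p|² = 2×1.37331 / 3.76837 = 0.72886
θ = 2·atan2(ρ, z) = 2·atan2(1.37331, 1.372) = 1.57175 rad
ℓ = θ/κ = 1.57175/0.72886 = 2.15644

0.7289 272.50 2.1564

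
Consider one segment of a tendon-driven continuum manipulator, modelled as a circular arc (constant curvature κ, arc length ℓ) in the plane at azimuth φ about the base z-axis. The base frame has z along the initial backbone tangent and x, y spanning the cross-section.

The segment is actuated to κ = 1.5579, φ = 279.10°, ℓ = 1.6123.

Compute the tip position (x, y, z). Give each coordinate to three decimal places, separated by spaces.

θ = κ·ℓ = 1.5579 × 1.6123 = 2.51180 rad
ρ = (1 − cos θ)/κ = (1 − -0.80815)/1.5579 = 1.16063
z = sin θ / κ = 0.58898/1.5579 = 0.37806
x = ρ cos φ = 1.16063 × cos(279.10°) = 0.18356
y = ρ sin φ = 1.16063 × sin(279.10°) = -1.14603

0.184 -1.146 0.378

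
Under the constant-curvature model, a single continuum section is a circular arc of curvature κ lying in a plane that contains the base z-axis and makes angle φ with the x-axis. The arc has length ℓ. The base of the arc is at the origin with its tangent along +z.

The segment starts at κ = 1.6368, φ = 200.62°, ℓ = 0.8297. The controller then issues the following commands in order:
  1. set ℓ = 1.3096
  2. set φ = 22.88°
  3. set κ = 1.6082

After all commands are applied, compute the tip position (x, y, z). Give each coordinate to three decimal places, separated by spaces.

0.865 0.365 0.535

initial: κ=1.6368, φ=200.62°, ℓ=0.8297
cmd 1: set ℓ=1.3096 → (κ,φ,ℓ)=(1.6368,200.62°,1.3096) → tip=(-0.8817,-0.3318,0.5134)
cmd 2: set φ=22.88° → (κ,φ,ℓ)=(1.6368,22.88°,1.3096) → tip=(0.8679,0.3663,0.5134)
cmd 3: set κ=1.6082 → (κ,φ,ℓ)=(1.6082,22.88°,1.3096) → tip=(0.8651,0.3651,0.5348)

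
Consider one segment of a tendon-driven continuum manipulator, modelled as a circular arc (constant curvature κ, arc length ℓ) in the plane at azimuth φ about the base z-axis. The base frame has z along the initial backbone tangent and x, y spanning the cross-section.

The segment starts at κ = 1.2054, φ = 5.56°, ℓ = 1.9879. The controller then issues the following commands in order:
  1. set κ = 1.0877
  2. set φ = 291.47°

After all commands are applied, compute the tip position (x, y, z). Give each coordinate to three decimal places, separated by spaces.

initial: κ=1.2054, φ=5.56°, ℓ=1.9879
cmd 1: set κ=1.0877 → (κ,φ,ℓ)=(1.0877,5.56°,1.9879) → tip=(1.4252,0.1387,0.7632)
cmd 2: set φ=291.47° → (κ,φ,ℓ)=(1.0877,291.47°,1.9879) → tip=(0.5241,-1.3326,0.7632)

0.524 -1.333 0.763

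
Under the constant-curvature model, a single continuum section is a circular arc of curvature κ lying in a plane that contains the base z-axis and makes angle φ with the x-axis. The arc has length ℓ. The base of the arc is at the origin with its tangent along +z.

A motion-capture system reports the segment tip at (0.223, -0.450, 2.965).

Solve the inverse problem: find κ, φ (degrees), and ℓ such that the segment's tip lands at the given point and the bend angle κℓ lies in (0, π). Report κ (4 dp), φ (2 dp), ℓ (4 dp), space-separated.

0.1111 296.36 3.0214

ρ = √(x²+y²) = √(0.223² + -0.450²) = 0.50222
φ = atan2(y, x) mod 360° = atan2(-0.450, 0.223) = 296.3610°
|p|² = ρ² + z² = 0.50222² + 2.965² = 9.04345
κ = 2ρ / |p|² = 2×0.50222 / 9.04345 = 0.11107
θ = 2·atan2(ρ, z) = 2·atan2(0.50222, 2.965) = 0.33558 rad
ℓ = θ/κ = 0.33558/0.11107 = 3.02139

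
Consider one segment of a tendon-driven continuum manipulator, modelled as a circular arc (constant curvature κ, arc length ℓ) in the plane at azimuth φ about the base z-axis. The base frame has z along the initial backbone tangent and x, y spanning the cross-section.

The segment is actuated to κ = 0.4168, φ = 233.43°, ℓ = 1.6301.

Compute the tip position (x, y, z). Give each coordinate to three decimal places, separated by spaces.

θ = κ·ℓ = 0.4168 × 1.6301 = 0.67943 rad
ρ = (1 − cos θ)/κ = (1 − 0.77793)/0.4168 = 0.53279
z = sin θ / κ = 0.62835/0.4168 = 1.50755
x = ρ cos φ = 0.53279 × cos(233.43°) = -0.31744
y = ρ sin φ = 0.53279 × sin(233.43°) = -0.42790

-0.317 -0.428 1.508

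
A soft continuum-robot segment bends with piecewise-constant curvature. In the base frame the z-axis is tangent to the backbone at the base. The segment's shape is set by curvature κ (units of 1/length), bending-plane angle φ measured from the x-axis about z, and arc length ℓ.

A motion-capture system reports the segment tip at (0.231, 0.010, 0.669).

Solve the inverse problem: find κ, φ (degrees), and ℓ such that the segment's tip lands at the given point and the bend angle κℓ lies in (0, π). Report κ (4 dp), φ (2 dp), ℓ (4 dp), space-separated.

ρ = √(x²+y²) = √(0.231² + 0.010²) = 0.23122
φ = atan2(y, x) mod 360° = atan2(0.010, 0.231) = 2.4788°
|p|² = ρ² + z² = 0.23122² + 0.669² = 0.50102
κ = 2ρ / |p|² = 2×0.23122 / 0.50102 = 0.92298
θ = 2·atan2(ρ, z) = 2·atan2(0.23122, 0.669) = 0.66553 rad
ℓ = θ/κ = 0.66553/0.92298 = 0.72106

0.9230 2.48 0.7211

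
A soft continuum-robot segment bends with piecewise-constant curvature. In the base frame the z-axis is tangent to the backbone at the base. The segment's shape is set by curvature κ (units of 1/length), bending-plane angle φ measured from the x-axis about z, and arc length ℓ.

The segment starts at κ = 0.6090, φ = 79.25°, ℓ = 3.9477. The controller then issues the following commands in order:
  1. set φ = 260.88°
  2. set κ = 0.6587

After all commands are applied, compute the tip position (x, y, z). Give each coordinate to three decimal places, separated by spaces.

initial: κ=0.6090, φ=79.25°, ℓ=3.9477
cmd 1: set φ=260.88° → (κ,φ,ℓ)=(0.6090,260.88°,3.9477) → tip=(-0.4529,-2.8213,1.1041)
cmd 2: set κ=0.6587 → (κ,φ,ℓ)=(0.6587,260.88°,3.9477) → tip=(-0.4469,-2.7837,0.7821)

-0.447 -2.784 0.782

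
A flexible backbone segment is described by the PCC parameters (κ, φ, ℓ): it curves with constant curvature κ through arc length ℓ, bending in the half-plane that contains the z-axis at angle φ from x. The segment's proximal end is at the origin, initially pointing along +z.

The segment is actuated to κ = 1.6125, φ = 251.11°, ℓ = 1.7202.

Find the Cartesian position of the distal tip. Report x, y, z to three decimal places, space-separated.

θ = κ·ℓ = 1.6125 × 1.7202 = 2.77382 rad
ρ = (1 − cos θ)/κ = (1 − -0.93313)/1.6125 = 1.19884
z = sin θ / κ = 0.35954/1.6125 = 0.22297
x = ρ cos φ = 1.19884 × cos(251.11°) = -0.38813
y = ρ sin φ = 1.19884 × sin(251.11°) = -1.13427

-0.388 -1.134 0.223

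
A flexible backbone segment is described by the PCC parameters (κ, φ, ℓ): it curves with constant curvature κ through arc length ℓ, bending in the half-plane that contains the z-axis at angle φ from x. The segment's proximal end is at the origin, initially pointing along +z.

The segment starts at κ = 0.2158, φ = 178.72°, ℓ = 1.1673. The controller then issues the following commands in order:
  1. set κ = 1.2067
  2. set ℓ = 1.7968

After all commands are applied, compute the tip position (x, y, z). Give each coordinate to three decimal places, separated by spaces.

initial: κ=0.2158, φ=178.72°, ℓ=1.1673
cmd 1: set κ=1.2067 → (κ,φ,ℓ)=(1.2067,178.72°,1.1673) → tip=(-0.6947,0.0155,0.8178)
cmd 2: set ℓ=1.7968 → (κ,φ,ℓ)=(1.2067,178.72°,1.7968) → tip=(-1.2945,0.0289,0.6852)

-1.295 0.029 0.685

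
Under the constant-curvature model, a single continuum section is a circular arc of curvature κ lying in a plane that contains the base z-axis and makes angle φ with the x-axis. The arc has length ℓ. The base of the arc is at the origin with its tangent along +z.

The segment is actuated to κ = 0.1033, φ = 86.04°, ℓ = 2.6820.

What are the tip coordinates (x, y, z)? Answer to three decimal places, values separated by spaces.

0.025 0.368 2.648

θ = κ·ℓ = 0.1033 × 2.6820 = 0.27705 rad
ρ = (1 − cos θ)/κ = (1 − 0.96187)/0.1033 = 0.36915
z = sin θ / κ = 0.27352/0.1033 = 2.64782
x = ρ cos φ = 0.36915 × cos(86.04°) = 0.02549
y = ρ sin φ = 0.36915 × sin(86.04°) = 0.36827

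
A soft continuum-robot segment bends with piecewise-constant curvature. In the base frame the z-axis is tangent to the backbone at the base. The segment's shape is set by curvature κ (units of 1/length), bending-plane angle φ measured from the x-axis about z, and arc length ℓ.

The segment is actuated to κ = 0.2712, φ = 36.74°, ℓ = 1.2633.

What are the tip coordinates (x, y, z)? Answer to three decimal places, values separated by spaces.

θ = κ·ℓ = 0.2712 × 1.2633 = 0.34261 rad
ρ = (1 − cos θ)/κ = (1 − 0.94188)/0.2712 = 0.21430
z = sin θ / κ = 0.33594/0.2712 = 1.23873
x = ρ cos φ = 0.21430 × cos(36.74°) = 0.17173
y = ρ sin φ = 0.21430 × sin(36.74°) = 0.12819

0.172 0.128 1.239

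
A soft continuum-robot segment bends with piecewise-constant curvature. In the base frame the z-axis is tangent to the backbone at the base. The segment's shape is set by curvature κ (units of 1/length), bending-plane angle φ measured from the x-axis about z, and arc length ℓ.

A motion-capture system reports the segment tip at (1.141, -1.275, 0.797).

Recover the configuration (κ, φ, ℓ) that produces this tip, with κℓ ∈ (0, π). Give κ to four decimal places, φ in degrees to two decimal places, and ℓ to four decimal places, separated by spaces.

0.9605 311.83 2.3631

ρ = √(x²+y²) = √(1.141² + -1.275²) = 1.71100
φ = atan2(y, x) mod 360° = atan2(-1.275, 1.141) = 311.8254°
|p|² = ρ² + z² = 1.71100² + 0.797² = 3.56271
κ = 2ρ / |p|² = 2×1.71100 / 3.56271 = 0.96050
θ = 2·atan2(ρ, z) = 2·atan2(1.71100, 0.797) = 2.26974 rad
ℓ = θ/κ = 2.26974/0.96050 = 2.36308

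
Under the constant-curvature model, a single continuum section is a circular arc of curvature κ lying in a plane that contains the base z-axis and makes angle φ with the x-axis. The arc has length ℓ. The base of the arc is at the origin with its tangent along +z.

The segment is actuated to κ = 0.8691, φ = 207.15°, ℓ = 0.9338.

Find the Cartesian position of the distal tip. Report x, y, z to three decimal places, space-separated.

-0.319 -0.164 0.835

θ = κ·ℓ = 0.8691 × 0.9338 = 0.81157 rad
ρ = (1 − cos θ)/κ = (1 − 0.68836)/0.8691 = 0.35857
z = sin θ / κ = 0.72537/0.8691 = 0.83462
x = ρ cos φ = 0.35857 × cos(207.15°) = -0.31906
y = ρ sin φ = 0.35857 × sin(207.15°) = -0.16362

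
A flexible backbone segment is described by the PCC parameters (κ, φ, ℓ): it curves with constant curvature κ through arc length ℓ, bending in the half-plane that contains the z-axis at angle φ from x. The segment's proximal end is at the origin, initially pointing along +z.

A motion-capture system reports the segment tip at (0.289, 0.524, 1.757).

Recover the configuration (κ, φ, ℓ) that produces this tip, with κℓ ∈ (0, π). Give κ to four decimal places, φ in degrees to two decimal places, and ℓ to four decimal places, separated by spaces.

0.3474 61.12 1.8899

ρ = √(x²+y²) = √(0.289² + 0.524²) = 0.59841
φ = atan2(y, x) mod 360° = atan2(0.524, 0.289) = 61.1221°
|p|² = ρ² + z² = 0.59841² + 1.757² = 3.44515
κ = 2ρ / |p|² = 2×0.59841 / 3.44515 = 0.34739
θ = 2·atan2(ρ, z) = 2·atan2(0.59841, 1.757) = 0.65653 rad
ℓ = θ/κ = 0.65653/0.34739 = 1.88987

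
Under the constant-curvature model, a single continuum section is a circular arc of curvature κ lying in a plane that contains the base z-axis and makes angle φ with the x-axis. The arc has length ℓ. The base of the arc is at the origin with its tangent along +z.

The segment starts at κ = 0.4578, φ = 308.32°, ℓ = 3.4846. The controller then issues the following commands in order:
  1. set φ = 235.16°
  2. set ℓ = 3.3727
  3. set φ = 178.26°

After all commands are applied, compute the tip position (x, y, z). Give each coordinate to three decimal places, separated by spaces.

-2.125 0.065 2.184

initial: κ=0.4578, φ=308.32°, ℓ=3.4846
cmd 1: set φ=235.16° → (κ,φ,ℓ)=(0.4578,235.16°,3.4846) → tip=(-1.2784,-1.8367,2.1837)
cmd 2: set ℓ=3.3727 → (κ,φ,ℓ)=(0.4578,235.16°,3.3727) → tip=(-1.2145,-1.7448,2.1836)
cmd 3: set φ=178.26° → (κ,φ,ℓ)=(0.4578,178.26°,3.3727) → tip=(-2.1249,0.0646,2.1836)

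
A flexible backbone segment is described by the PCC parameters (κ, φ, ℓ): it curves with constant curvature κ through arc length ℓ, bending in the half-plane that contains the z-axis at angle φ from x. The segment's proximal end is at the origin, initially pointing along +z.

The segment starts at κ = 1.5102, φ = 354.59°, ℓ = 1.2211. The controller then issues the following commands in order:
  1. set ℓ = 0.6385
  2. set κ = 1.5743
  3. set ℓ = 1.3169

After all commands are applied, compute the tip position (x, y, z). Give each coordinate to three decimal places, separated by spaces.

0.937 -0.089 0.557

initial: κ=1.5102, φ=354.59°, ℓ=1.2211
cmd 1: set ℓ=0.6385 → (κ,φ,ℓ)=(1.5102,354.59°,0.6385) → tip=(0.2834,-0.0268,0.5441)
cmd 2: set κ=1.5743 → (κ,φ,ℓ)=(1.5743,354.59°,0.6385) → tip=(0.2935,-0.0278,0.5363)
cmd 3: set ℓ=1.3169 → (κ,φ,ℓ)=(1.5743,354.59°,1.3169) → tip=(0.9369,-0.0887,0.5567)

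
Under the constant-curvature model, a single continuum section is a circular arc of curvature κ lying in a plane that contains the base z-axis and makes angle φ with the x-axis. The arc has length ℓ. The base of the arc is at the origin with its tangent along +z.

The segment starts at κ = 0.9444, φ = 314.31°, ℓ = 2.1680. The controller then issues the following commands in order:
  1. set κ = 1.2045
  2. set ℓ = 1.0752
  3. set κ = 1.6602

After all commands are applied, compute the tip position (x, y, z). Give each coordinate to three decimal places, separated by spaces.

initial: κ=0.9444, φ=314.31°, ℓ=2.1680
cmd 1: set κ=1.2045 → (κ,φ,ℓ)=(1.2045,314.31°,2.1680) → tip=(1.0803,-1.1066,0.4199)
cmd 2: set ℓ=1.0752 → (κ,φ,ℓ)=(1.2045,314.31°,1.0752) → tip=(0.4221,-0.4323,0.7989)
cmd 3: set κ=1.6602 → (κ,φ,ℓ)=(1.6602,314.31°,1.0752) → tip=(0.5102,-0.5227,0.5886)

0.510 -0.523 0.589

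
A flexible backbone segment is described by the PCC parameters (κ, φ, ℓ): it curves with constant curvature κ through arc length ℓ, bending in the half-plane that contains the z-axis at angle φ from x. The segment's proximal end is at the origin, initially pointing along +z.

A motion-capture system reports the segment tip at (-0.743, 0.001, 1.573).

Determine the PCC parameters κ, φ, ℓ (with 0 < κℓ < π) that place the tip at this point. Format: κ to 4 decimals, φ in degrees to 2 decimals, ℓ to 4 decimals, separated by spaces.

ρ = √(x²+y²) = √(-0.743² + 0.001²) = 0.74300
φ = atan2(y, x) mod 360° = atan2(0.001, -0.743) = 179.9229°
|p|² = ρ² + z² = 0.74300² + 1.573² = 3.02638
κ = 2ρ / |p|² = 2×0.74300 / 3.02638 = 0.49102
θ = 2·atan2(ρ, z) = 2·atan2(0.74300, 1.573) = 0.88256 rad
ℓ = θ/κ = 0.88256/0.49102 = 1.79742

0.4910 179.92 1.7974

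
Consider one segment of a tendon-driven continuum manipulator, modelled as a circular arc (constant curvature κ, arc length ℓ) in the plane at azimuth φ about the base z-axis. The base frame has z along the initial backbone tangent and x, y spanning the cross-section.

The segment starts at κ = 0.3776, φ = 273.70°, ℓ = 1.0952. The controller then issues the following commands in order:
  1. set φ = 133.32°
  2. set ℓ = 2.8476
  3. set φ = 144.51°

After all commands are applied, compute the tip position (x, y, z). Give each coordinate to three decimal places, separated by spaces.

initial: κ=0.3776, φ=273.70°, ℓ=1.0952
cmd 1: set φ=133.32° → (κ,φ,ℓ)=(0.3776,133.32°,1.0952) → tip=(-0.1532,0.1624,1.0642)
cmd 2: set ℓ=2.8476 → (κ,φ,ℓ)=(0.3776,133.32°,2.8476) → tip=(-0.9530,1.0106,2.3297)
cmd 3: set φ=144.51° → (κ,φ,ℓ)=(0.3776,144.51°,2.8476) → tip=(-1.1310,0.8064,2.3297)

-1.131 0.806 2.330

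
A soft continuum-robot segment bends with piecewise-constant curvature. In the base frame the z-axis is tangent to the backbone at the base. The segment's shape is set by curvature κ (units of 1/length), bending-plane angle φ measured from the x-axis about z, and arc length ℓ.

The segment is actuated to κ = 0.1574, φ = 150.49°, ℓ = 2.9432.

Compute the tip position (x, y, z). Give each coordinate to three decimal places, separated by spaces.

-0.583 0.330 2.839

θ = κ·ℓ = 0.1574 × 2.9432 = 0.46326 rad
ρ = (1 − cos θ)/κ = (1 − 0.89460)/0.1574 = 0.66963
z = sin θ / κ = 0.44687/0.1574 = 2.83905
x = ρ cos φ = 0.66963 × cos(150.49°) = -0.58276
y = ρ sin φ = 0.66963 × sin(150.49°) = 0.32984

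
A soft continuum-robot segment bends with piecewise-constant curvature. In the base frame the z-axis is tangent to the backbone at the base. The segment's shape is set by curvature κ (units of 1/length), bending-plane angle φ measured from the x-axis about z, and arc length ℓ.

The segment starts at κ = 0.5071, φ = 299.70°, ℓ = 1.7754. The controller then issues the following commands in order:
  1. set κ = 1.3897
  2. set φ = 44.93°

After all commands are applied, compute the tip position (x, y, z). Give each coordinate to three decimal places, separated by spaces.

0.907 0.905 0.449

initial: κ=0.5071, φ=299.70°, ℓ=1.7754
cmd 1: set κ=1.3897 → (κ,φ,ℓ)=(1.3897,299.70°,1.7754) → tip=(0.6350,-1.1133,0.4493)
cmd 2: set φ=44.93° → (κ,φ,ℓ)=(1.3897,44.93°,1.7754) → tip=(0.9074,0.9052,0.4493)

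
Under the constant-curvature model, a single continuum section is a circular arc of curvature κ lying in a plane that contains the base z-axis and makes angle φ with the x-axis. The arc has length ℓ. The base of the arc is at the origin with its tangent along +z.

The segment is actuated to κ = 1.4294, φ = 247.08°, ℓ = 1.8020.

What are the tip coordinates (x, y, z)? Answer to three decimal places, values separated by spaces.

θ = κ·ℓ = 1.4294 × 1.8020 = 2.57578 rad
ρ = (1 − cos θ)/κ = (1 − -0.84415)/1.4294 = 1.29016
z = sin θ / κ = 0.53610/1.4294 = 0.37505
x = ρ cos φ = 1.29016 × cos(247.08°) = -0.50245
y = ρ sin φ = 1.29016 × sin(247.08°) = -1.18830

-0.502 -1.188 0.375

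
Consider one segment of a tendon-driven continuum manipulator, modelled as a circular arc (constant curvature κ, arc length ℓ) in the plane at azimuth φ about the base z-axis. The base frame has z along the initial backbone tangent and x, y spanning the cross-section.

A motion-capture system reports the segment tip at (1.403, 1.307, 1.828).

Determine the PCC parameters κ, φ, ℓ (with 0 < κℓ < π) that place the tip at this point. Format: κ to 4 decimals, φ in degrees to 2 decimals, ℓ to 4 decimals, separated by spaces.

ρ = √(x²+y²) = √(1.403² + 1.307²) = 1.91746
φ = atan2(y, x) mod 360° = atan2(1.307, 1.403) = 42.9712°
|p|² = ρ² + z² = 1.91746² + 1.828² = 7.01824
κ = 2ρ / |p|² = 2×1.91746 / 7.01824 = 0.54642
θ = 2·atan2(ρ, z) = 2·atan2(1.91746, 1.828) = 1.61856 rad
ℓ = θ/κ = 1.61856/0.54642 = 2.96210

0.5464 42.97 2.9621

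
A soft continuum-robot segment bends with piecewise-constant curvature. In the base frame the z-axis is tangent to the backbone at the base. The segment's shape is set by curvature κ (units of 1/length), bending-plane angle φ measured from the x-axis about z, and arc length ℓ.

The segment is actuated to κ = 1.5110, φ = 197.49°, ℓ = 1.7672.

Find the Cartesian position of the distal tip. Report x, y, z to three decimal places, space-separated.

θ = κ·ℓ = 1.5110 × 1.7672 = 2.67024 rad
ρ = (1 − cos θ)/κ = (1 − -0.89095)/1.5110 = 1.25146
z = sin θ / κ = 0.45409/1.5110 = 0.30052
x = ρ cos φ = 1.25146 × cos(197.49°) = -1.19360
y = ρ sin φ = 1.25146 × sin(197.49°) = -0.37611

-1.194 -0.376 0.301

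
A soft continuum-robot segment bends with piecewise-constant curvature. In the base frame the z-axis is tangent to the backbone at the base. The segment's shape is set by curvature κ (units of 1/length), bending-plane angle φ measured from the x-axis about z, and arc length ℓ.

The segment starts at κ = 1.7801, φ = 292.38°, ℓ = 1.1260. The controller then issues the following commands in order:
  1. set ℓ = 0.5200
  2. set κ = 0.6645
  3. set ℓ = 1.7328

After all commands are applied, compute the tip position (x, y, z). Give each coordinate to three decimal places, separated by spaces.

0.340 -0.825 1.374

initial: κ=1.7801, φ=292.38°, ℓ=1.1260
cmd 1: set ℓ=0.5200 → (κ,φ,ℓ)=(1.7801,292.38°,0.5200) → tip=(0.0853,-0.2071,0.4489)
cmd 2: set κ=0.6645 → (κ,φ,ℓ)=(0.6645,292.38°,0.5200) → tip=(0.0339,-0.0823,0.5097)
cmd 3: set ℓ=1.7328 → (κ,φ,ℓ)=(0.6645,292.38°,1.7328) → tip=(0.3397,-0.8250,1.3745)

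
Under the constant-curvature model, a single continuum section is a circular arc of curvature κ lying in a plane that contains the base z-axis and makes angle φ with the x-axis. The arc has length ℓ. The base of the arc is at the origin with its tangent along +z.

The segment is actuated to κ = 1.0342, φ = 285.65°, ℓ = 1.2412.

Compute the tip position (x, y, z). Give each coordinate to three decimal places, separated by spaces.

0.187 -0.667 0.927

θ = κ·ℓ = 1.0342 × 1.2412 = 1.28365 rad
ρ = (1 − cos θ)/κ = (1 − 0.28322)/1.0342 = 0.69308
z = sin θ / κ = 0.95906/1.0342 = 0.92734
x = ρ cos φ = 0.69308 × cos(285.65°) = 0.18697
y = ρ sin φ = 0.69308 × sin(285.65°) = -0.66739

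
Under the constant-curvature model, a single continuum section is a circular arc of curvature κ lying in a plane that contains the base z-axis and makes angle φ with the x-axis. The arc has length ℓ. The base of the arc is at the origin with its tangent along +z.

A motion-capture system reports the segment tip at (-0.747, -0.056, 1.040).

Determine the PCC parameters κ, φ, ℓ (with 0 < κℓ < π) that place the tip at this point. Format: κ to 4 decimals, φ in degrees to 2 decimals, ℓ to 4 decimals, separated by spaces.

0.9120 184.29 1.3689

ρ = √(x²+y²) = √(-0.747² + -0.056²) = 0.74910
φ = atan2(y, x) mod 360° = atan2(-0.056, -0.747) = 184.2872°
|p|² = ρ² + z² = 0.74910² + 1.040² = 1.64275
κ = 2ρ / |p|² = 2×0.74910 / 1.64275 = 0.91201
θ = 2·atan2(ρ, z) = 2·atan2(0.74910, 1.040) = 1.24842 rad
ℓ = θ/κ = 1.24842/0.91201 = 1.36887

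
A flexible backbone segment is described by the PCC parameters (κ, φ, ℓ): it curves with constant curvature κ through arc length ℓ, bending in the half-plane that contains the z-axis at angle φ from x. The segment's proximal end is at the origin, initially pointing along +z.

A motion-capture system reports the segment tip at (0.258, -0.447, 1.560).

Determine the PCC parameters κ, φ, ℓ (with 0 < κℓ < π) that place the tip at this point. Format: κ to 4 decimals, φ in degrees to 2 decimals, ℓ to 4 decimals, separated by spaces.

0.3823 299.99 1.6715

ρ = √(x²+y²) = √(0.258² + -0.447²) = 0.51611
φ = atan2(y, x) mod 360° = atan2(-0.447, 0.258) = 299.9927°
|p|² = ρ² + z² = 0.51611² + 1.560² = 2.69997
κ = 2ρ / |p|² = 2×0.51611 / 2.69997 = 0.38231
θ = 2·atan2(ρ, z) = 2·atan2(0.51611, 1.560) = 0.63901 rad
ℓ = θ/κ = 0.63901/0.38231 = 1.67145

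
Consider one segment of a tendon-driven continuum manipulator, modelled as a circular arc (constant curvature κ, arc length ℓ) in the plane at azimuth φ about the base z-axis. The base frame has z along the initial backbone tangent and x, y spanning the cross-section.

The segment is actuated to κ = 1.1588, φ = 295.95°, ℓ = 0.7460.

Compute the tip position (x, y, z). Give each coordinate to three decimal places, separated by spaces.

0.133 -0.272 0.656

θ = κ·ℓ = 1.1588 × 0.7460 = 0.86446 rad
ρ = (1 − cos θ)/κ = (1 − 0.64905)/1.1588 = 0.30286
z = sin θ / κ = 0.76075/1.1588 = 0.65650
x = ρ cos φ = 0.30286 × cos(295.95°) = 0.13253
y = ρ sin φ = 0.30286 × sin(295.95°) = -0.27232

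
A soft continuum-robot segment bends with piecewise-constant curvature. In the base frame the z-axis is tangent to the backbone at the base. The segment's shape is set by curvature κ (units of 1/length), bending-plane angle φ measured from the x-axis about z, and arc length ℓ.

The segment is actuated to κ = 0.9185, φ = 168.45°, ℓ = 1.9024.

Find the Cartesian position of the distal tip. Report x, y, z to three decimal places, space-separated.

θ = κ·ℓ = 0.9185 × 1.9024 = 1.74735 rad
ρ = (1 − cos θ)/κ = (1 − -0.17564)/0.9185 = 1.27996
z = sin θ / κ = 0.98445/0.9185 = 1.07181
x = ρ cos φ = 1.27996 × cos(168.45°) = -1.25404
y = ρ sin φ = 1.27996 × sin(168.45°) = 0.25628

-1.254 0.256 1.072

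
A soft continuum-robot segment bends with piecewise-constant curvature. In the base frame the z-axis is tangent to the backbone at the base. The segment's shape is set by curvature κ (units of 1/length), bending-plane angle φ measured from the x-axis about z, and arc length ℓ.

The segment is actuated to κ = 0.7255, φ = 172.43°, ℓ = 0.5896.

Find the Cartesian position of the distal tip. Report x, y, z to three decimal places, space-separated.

θ = κ·ℓ = 0.7255 × 0.5896 = 0.42775 rad
ρ = (1 − cos θ)/κ = (1 − 0.90990)/0.7255 = 0.12419
z = sin θ / κ = 0.41483/0.7255 = 0.57178
x = ρ cos φ = 0.12419 × cos(172.43°) = -0.12311
y = ρ sin φ = 0.12419 × sin(172.43°) = 0.01636

-0.123 0.016 0.572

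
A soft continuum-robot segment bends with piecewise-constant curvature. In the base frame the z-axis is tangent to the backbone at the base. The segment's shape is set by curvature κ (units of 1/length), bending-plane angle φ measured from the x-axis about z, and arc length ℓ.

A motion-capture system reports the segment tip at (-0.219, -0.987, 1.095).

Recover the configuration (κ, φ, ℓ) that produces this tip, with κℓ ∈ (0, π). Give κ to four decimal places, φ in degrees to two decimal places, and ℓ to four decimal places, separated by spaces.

0.9103 257.49 1.6379

ρ = √(x²+y²) = √(-0.219² + -0.987²) = 1.01100
φ = atan2(y, x) mod 360° = atan2(-0.987, -0.219) = 257.4896°
|p|² = ρ² + z² = 1.01100² + 1.095² = 2.22116
κ = 2ρ / |p|² = 2×1.01100 / 2.22116 = 0.91034
θ = 2·atan2(ρ, z) = 2·atan2(1.01100, 1.095) = 1.49107 rad
ℓ = θ/κ = 1.49107/0.91034 = 1.63793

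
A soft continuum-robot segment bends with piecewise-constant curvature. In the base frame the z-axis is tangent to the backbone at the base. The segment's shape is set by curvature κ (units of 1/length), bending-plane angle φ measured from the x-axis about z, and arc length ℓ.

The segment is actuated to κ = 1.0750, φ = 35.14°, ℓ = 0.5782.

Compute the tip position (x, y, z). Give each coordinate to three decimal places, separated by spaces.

0.142 0.100 0.542

θ = κ·ℓ = 1.0750 × 0.5782 = 0.62157 rad
ρ = (1 − cos θ)/κ = (1 − 0.81297)/1.0750 = 0.17398
z = sin θ / κ = 0.58231/1.0750 = 0.54168
x = ρ cos φ = 0.17398 × cos(35.14°) = 0.14227
y = ρ sin φ = 0.17398 × sin(35.14°) = 0.10014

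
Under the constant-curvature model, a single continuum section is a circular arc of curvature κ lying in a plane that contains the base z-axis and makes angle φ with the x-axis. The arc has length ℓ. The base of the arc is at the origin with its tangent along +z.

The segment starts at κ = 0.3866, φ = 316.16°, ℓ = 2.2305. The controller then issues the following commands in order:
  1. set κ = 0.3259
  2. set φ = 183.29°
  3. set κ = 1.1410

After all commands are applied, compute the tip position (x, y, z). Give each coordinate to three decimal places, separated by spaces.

initial: κ=0.3866, φ=316.16°, ℓ=2.2305
cmd 1: set κ=0.3259 → (κ,φ,ℓ)=(0.3259,316.16°,2.2305) → tip=(0.5594,-0.5372,2.0392)
cmd 2: set φ=183.29° → (κ,φ,ℓ)=(0.3259,183.29°,2.2305) → tip=(-0.7743,-0.0445,2.0392)
cmd 3: set κ=1.1410 → (κ,φ,ℓ)=(1.1410,183.29°,2.2305) → tip=(-1.5988,-0.0919,0.4924)

-1.599 -0.092 0.492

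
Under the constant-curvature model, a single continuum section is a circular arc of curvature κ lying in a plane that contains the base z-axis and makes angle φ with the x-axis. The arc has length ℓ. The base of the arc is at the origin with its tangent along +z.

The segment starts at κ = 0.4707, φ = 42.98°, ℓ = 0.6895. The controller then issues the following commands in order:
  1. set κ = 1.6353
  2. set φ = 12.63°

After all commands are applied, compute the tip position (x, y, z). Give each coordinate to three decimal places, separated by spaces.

0.341 0.076 0.552

initial: κ=0.4707, φ=42.98°, ℓ=0.6895
cmd 1: set κ=1.6353 → (κ,φ,ℓ)=(1.6353,42.98°,0.6895) → tip=(0.2555,0.2381,0.5524)
cmd 2: set φ=12.63° → (κ,φ,ℓ)=(1.6353,12.63°,0.6895) → tip=(0.3408,0.0764,0.5524)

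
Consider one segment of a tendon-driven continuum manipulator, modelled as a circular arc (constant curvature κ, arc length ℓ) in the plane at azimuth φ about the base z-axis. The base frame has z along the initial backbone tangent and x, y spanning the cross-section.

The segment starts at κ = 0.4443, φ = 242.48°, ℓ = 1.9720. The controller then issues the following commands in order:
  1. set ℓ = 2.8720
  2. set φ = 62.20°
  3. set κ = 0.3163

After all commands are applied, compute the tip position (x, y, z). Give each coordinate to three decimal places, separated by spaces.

0.568 1.077 2.493

initial: κ=0.4443, φ=242.48°, ℓ=1.9720
cmd 1: set ℓ=2.8720 → (κ,φ,ℓ)=(0.4443,242.48°,2.8720) → tip=(-0.7378,-1.4162,2.1537)
cmd 2: set φ=62.20° → (κ,φ,ℓ)=(0.4443,62.20°,2.8720) → tip=(0.7448,1.4125,2.1537)
cmd 3: set κ=0.3163 → (κ,φ,ℓ)=(0.3163,62.20°,2.8720) → tip=(0.5677,1.0767,2.4930)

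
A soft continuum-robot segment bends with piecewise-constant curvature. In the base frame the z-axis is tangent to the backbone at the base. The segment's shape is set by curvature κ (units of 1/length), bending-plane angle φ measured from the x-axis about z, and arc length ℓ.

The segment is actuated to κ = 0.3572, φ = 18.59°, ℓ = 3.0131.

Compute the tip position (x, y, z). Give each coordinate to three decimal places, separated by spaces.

1.394 0.469 2.464

θ = κ·ℓ = 0.3572 × 3.0131 = 1.07628 rad
ρ = (1 − cos θ)/κ = (1 − 0.47461)/0.3572 = 1.47087
z = sin θ / κ = 0.88020/0.3572 = 2.46416
x = ρ cos φ = 1.47087 × cos(18.59°) = 1.39412
y = ρ sin φ = 1.47087 × sin(18.59°) = 0.46890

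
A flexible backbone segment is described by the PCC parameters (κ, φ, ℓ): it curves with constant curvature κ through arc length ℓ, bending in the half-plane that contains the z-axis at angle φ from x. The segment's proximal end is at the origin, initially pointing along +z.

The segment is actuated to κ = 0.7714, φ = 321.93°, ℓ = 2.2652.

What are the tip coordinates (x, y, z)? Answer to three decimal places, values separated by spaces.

θ = κ·ℓ = 0.7714 × 2.2652 = 1.74738 rad
ρ = (1 − cos θ)/κ = (1 − -0.17566)/0.7714 = 1.52406
z = sin θ / κ = 0.98445/0.7714 = 1.27619
x = ρ cos φ = 1.52406 × cos(321.93°) = 1.19983
y = ρ sin φ = 1.52406 × sin(321.93°) = -0.93977

1.200 -0.940 1.276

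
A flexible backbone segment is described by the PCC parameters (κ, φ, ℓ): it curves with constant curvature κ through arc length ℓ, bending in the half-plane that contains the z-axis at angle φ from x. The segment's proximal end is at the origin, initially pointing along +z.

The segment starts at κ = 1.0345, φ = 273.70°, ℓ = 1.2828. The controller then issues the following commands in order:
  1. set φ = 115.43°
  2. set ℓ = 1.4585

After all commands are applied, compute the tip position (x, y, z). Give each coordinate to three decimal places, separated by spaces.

-0.389 0.819 0.965

initial: κ=1.0345, φ=273.70°, ℓ=1.2828
cmd 1: set φ=115.43° → (κ,φ,ℓ)=(1.0345,115.43°,1.2828) → tip=(-0.3149,0.6623,0.9381)
cmd 2: set ℓ=1.4585 → (κ,φ,ℓ)=(1.0345,115.43°,1.4585) → tip=(-0.3894,0.8189,0.9648)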